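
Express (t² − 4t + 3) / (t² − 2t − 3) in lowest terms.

(t − 1)/(t + 1)

Apply the Euclidean algorithm:
  t² − 4t + 3 = (t² − 2t − 3) + (−2t + 6)
  t² − 2t − 3 = (−(1/2)t − 1/2)(−2t + 6) + (0)
Last nonzero remainder: −2t + 6. Dividing through by −2 gives the monic gcd t − 3.
Cancel t − 3 from numerator and denominator to get the reduced form.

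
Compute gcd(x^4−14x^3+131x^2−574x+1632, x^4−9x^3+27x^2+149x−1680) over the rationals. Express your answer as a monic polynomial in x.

Apply the Euclidean algorithm:
  x^4−14x^3+131x^2−574x+1632 = (x^4−9x^3+27x^2+149x−1680) + (−5x^3+104x^2−723x+3312)
  x^4−9x^3+27x^2+149x−1680 = (−(1/5)x−59/25)(−5x^3+104x^2−723x+3312) + ((3196/25)x^2−(22372/25)x+153408/25)
  −5x^3+104x^2−723x+3312 = (−(125/3196)x+1725/3196)((3196/25)x^2−(22372/25)x+153408/25) + (0)
Last nonzero remainder: (3196/25)x^2−(22372/25)x+153408/25. Dividing through by 3196/25 gives the monic gcd x^2−7x+48.

x^2−7x+48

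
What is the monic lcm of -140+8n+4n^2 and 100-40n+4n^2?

By polynomial division,
  4n^2+8n-140 = (4n^2-40n+100) + (48n-240)
  4n^2-40n+100 = ((1/12)n-5/12)(48n-240) + (0)
Last nonzero remainder: 48n-240. Dividing through by 48 gives the monic gcd n-5.
Then lcm(f, g) = f·g / gcd(f, g); expanding and making the result monic gives the answer.

175-45n-3n^2+n^3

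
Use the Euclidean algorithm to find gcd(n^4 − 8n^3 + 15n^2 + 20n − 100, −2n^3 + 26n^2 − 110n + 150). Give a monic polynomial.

Apply the Euclidean algorithm:
  n^4 − 8n^3 + 15n^2 + 20n − 100 = (−(1/2)n − 5/2)(−2n^3 + 26n^2 − 110n + 150) + (25n^2 − 180n + 275)
  −2n^3 + 26n^2 − 110n + 150 = (−(2/25)n + 58/125)(25n^2 − 180n + 275) + (−(112/25)n + 112/5)
  25n^2 − 180n + 275 = (−(625/112)n + 1375/112)(−(112/25)n + 112/5) + (0)
Last nonzero remainder: −(112/25)n + 112/5. Dividing through by −112/25 gives the monic gcd n − 5.

n − 5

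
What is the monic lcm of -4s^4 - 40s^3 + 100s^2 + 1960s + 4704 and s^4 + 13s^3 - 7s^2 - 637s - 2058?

Apply the Euclidean algorithm:
  -4s^4 - 40s^3 + 100s^2 + 1960s + 4704 = (-4)(s^4 + 13s^3 - 7s^2 - 637s - 2058) + (12s^3 + 72s^2 - 588s - 3528)
  s^4 + 13s^3 - 7s^2 - 637s - 2058 = ((1/12)s + 7/12)(12s^3 + 72s^2 - 588s - 3528) + (0)
Last nonzero remainder: 12s^3 + 72s^2 - 588s - 3528. Dividing through by 12 gives the monic gcd s^3 + 6s^2 - 49s - 294.
Then lcm(f, g) = f·g / gcd(f, g); expanding and making the result monic gives the answer.

s^5 + 17s^4 + 45s^3 - 665s^2 - 4606s - 8232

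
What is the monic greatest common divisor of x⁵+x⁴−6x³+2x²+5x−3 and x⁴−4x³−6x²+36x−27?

Apply the Euclidean algorithm:
  x⁵+x⁴−6x³+2x²+5x−3 = (x+5)(x⁴−4x³−6x²+36x−27) + (20x³−4x²−148x+132)
  x⁴−4x³−6x²+36x−27 = ((1/20)x−19/100)(20x³−4x²−148x+132) + ((16/25)x²+(32/25)x−48/25)
  20x³−4x²−148x+132 = ((125/4)x−275/4)((16/25)x²+(32/25)x−48/25) + (0)
Last nonzero remainder: (16/25)x²+(32/25)x−48/25. Dividing through by 16/25 gives the monic gcd x²+2x−3.

x²+2x−3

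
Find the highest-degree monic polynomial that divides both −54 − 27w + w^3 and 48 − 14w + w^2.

−6 + w

By polynomial division,
  w^3 − 27w − 54 = (w + 14)(w^2 − 14w + 48) + (121w − 726)
  w^2 − 14w + 48 = ((1/121)w − 8/121)(121w − 726) + (0)
Last nonzero remainder: 121w − 726. Dividing through by 121 gives the monic gcd w − 6.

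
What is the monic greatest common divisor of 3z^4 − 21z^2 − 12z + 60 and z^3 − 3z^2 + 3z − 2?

z − 2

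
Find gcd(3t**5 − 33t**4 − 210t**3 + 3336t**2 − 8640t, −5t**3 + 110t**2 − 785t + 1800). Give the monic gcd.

Apply the Euclidean algorithm:
  3t**5 − 33t**4 − 210t**3 + 3336t**2 − 8640t = (−(3/5)t**2 − (33/5)t − 9)(−5t**3 + 110t**2 − 785t + 1800) + (225t**2 − 3825t + 16200)
  −5t**3 + 110t**2 − 785t + 1800 = (−(1/45)t + 1/9)(225t**2 − 3825t + 16200) + (0)
Last nonzero remainder: 225t**2 − 3825t + 16200. Dividing through by 225 gives the monic gcd t**2 − 17t + 72.

t**2 − 17t + 72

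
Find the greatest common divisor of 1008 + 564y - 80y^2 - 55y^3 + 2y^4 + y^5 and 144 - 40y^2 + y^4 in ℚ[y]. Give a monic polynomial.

-12 - 4y + y^2

By polynomial division,
  y^5 + 2y^4 - 55y^3 - 80y^2 + 564y + 1008 = (y + 2)(y^4 - 40y^2 + 144) + (-15y^3 + 420y + 720)
  y^4 - 40y^2 + 144 = (-(1/15)y)(-15y^3 + 420y + 720) + (-12y^2 + 48y + 144)
  -15y^3 + 420y + 720 = ((5/4)y + 5)(-12y^2 + 48y + 144) + (0)
Last nonzero remainder: -12y^2 + 48y + 144. Dividing through by -12 gives the monic gcd y^2 - 4y - 12.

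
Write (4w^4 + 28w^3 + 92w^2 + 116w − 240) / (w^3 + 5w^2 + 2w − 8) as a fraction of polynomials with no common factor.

Apply the Euclidean algorithm:
  4w^4 + 28w^3 + 92w^2 + 116w − 240 = (4w + 8)(w^3 + 5w^2 + 2w − 8) + (44w^2 + 132w − 176)
  w^3 + 5w^2 + 2w − 8 = ((1/44)w + 1/22)(44w^2 + 132w − 176) + (0)
Last nonzero remainder: 44w^2 + 132w − 176. Dividing through by 44 gives the monic gcd w^2 + 3w − 4.
Cancel w^2 + 3w − 4 from numerator and denominator to get the reduced form.

(4w^2 + 16w + 60)/(w + 2)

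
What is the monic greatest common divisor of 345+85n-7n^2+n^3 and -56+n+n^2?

1

By polynomial division,
  n^3-7n^2+85n+345 = (n-8)(n^2+n-56) + (149n-103)
  n^2+n-56 = ((1/149)n+252/22201)(149n-103) + (-1217300/22201)
  149n-103 = (-(3307949/1217300)n+2286703/1217300)(-1217300/22201) + (0)
The last nonzero remainder is the constant -1217300/22201, so the polynomials are coprime and gcd = 1.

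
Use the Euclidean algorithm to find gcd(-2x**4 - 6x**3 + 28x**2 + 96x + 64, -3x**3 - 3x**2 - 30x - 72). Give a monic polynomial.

Repeated division with remainder:
  -2x**4 - 6x**3 + 28x**2 + 96x + 64 = ((2/3)x + 4/3)(-3x**3 - 3x**2 - 30x - 72) + (52x**2 + 184x + 160)
  -3x**3 - 3x**2 - 30x - 72 = (-(3/52)x + 99/676)(52x**2 + 184x + 160) + (-(8064/169)x - 16128/169)
  52x**2 + 184x + 160 = (-(2197/2016)x - 845/504)(-(8064/169)x - 16128/169) + (0)
Last nonzero remainder: -(8064/169)x - 16128/169. Dividing through by -8064/169 gives the monic gcd x + 2.

x + 2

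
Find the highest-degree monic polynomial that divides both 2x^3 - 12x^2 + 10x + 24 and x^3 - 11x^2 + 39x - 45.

By polynomial division,
  2x^3 - 12x^2 + 10x + 24 = (2)(x^3 - 11x^2 + 39x - 45) + (10x^2 - 68x + 114)
  x^3 - 11x^2 + 39x - 45 = ((1/10)x - 21/50)(10x^2 - 68x + 114) + (-(24/25)x + 72/25)
  10x^2 - 68x + 114 = (-(125/12)x + 475/12)(-(24/25)x + 72/25) + (0)
Last nonzero remainder: -(24/25)x + 72/25. Dividing through by -24/25 gives the monic gcd x - 3.

x - 3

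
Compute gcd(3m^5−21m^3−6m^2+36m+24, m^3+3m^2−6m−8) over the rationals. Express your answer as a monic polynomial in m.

By polynomial division,
  3m^5−21m^3−6m^2+36m+24 = (3m^2−9m+24)(m^3+3m^2−6m−8) + (−108m^2+108m+216)
  m^3+3m^2−6m−8 = (−(1/108)m−1/27)(−108m^2+108m+216) + (0)
Last nonzero remainder: −108m^2+108m+216. Dividing through by −108 gives the monic gcd m^2−m−2.

m^2−m−2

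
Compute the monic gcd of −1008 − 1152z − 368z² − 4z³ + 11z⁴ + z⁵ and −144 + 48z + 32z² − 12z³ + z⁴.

−12 − 4z + z²

Euclidean algorithm in ℚ[z]:
  z⁵ + 11z⁴ − 4z³ − 368z² − 1152z − 1008 = (z + 23)(z⁴ − 12z³ + 32z² + 48z − 144) + (240z³ − 1152z² − 2112z + 2304)
  z⁴ − 12z³ + 32z² + 48z − 144 = ((1/240)z − 3/100)(240z³ − 1152z² − 2112z + 2304) + ((156/25)z² − (624/25)z − 1872/25)
  240z³ − 1152z² − 2112z + 2304 = ((500/13)z − 400/13)((156/25)z² − (624/25)z − 1872/25) + (0)
Last nonzero remainder: (156/25)z² − (624/25)z − 1872/25. Dividing through by 156/25 gives the monic gcd z² − 4z − 12.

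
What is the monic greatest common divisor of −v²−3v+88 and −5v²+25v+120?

v−8

Euclidean algorithm in ℚ[v]:
  −v²−3v+88 = (1/5)(−5v²+25v+120) + (−8v+64)
  −5v²+25v+120 = ((5/8)v+15/8)(−8v+64) + (0)
Last nonzero remainder: −8v+64. Dividing through by −8 gives the monic gcd v−8.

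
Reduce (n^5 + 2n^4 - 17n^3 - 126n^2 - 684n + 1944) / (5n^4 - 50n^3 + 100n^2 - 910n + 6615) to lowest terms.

(n^3 - 2n^2 - 36n + 72)/(5n^2 - 70n + 245)

By polynomial division,
  n^5 + 2n^4 - 17n^3 - 126n^2 - 684n + 1944 = ((1/5)n + 12/5)(5n^4 - 50n^3 + 100n^2 - 910n + 6615) + (83n^3 - 184n^2 + 177n - 13932)
  5n^4 - 50n^3 + 100n^2 - 910n + 6615 = ((5/83)n - 3230/6889)(83n^3 - 184n^2 + 177n - 13932) + ((21125/6889)n^2 + (84500/6889)n + 570375/6889)
  83n^3 - 184n^2 + 177n - 13932 = ((571787/21125)n - 3554724/21125)((21125/6889)n^2 + (84500/6889)n + 570375/6889) + (0)
Last nonzero remainder: (21125/6889)n^2 + (84500/6889)n + 570375/6889. Dividing through by 21125/6889 gives the monic gcd n^2 + 4n + 27.
Cancel n^2 + 4n + 27 from numerator and denominator to get the reduced form.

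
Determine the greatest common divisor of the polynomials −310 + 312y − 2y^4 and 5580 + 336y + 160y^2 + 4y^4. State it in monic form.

Euclidean algorithm in ℚ[y]:
  −2y^4 + 312y − 310 = (−1/2)(4y^4 + 160y^2 + 336y + 5580) + (80y^2 + 480y + 2480)
  4y^4 + 160y^2 + 336y + 5580 = ((1/20)y^2 − (3/10)y + 9/4)(80y^2 + 480y + 2480) + (0)
Last nonzero remainder: 80y^2 + 480y + 2480. Dividing through by 80 gives the monic gcd y^2 + 6y + 31.

31 + 6y + y^2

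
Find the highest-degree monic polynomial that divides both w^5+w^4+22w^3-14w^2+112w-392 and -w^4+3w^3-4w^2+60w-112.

Repeated division with remainder:
  w^5+w^4+22w^3-14w^2+112w-392 = (-w-4)(-w^4+3w^3-4w^2+60w-112) + (30w^3+30w^2+240w-840)
  -w^4+3w^3-4w^2+60w-112 = (-(1/30)w+2/15)(30w^3+30w^2+240w-840) + (0)
Last nonzero remainder: 30w^3+30w^2+240w-840. Dividing through by 30 gives the monic gcd w^3+w^2+8w-28.

w^3+w^2+8w-28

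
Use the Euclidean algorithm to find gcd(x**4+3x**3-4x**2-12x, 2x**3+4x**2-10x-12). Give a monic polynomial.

Apply the Euclidean algorithm:
  x**4+3x**3-4x**2-12x = ((1/2)x+1/2)(2x**3+4x**2-10x-12) + (-x**2-x+6)
  2x**3+4x**2-10x-12 = (-2x-2)(-x**2-x+6) + (0)
Last nonzero remainder: -x**2-x+6. Dividing through by -1 gives the monic gcd x**2+x-6.

x**2+x-6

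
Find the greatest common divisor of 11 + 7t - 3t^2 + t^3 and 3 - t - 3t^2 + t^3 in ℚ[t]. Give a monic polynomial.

Euclidean algorithm in ℚ[t]:
  t^3 - 3t^2 + 7t + 11 = (t^3 - 3t^2 - t + 3) + (8t + 8)
  t^3 - 3t^2 - t + 3 = ((1/8)t^2 - (1/2)t + 3/8)(8t + 8) + (0)
Last nonzero remainder: 8t + 8. Dividing through by 8 gives the monic gcd t + 1.

1 + t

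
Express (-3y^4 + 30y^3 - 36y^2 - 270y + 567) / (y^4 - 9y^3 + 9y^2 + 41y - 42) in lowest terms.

(-3y^2 + 27)/(y^2 + y - 2)

Apply the Euclidean algorithm:
  -3y^4 + 30y^3 - 36y^2 - 270y + 567 = (-3)(y^4 - 9y^3 + 9y^2 + 41y - 42) + (3y^3 - 9y^2 - 147y + 441)
  y^4 - 9y^3 + 9y^2 + 41y - 42 = ((1/3)y - 2)(3y^3 - 9y^2 - 147y + 441) + (40y^2 - 400y + 840)
  3y^3 - 9y^2 - 147y + 441 = ((3/40)y + 21/40)(40y^2 - 400y + 840) + (0)
Last nonzero remainder: 40y^2 - 400y + 840. Dividing through by 40 gives the monic gcd y^2 - 10y + 21.
Cancel y^2 - 10y + 21 from numerator and denominator to get the reduced form.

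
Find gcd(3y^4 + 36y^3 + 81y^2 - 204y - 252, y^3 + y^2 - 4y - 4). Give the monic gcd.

y^2 - y - 2

Apply the Euclidean algorithm:
  3y^4 + 36y^3 + 81y^2 - 204y - 252 = (3y + 33)(y^3 + y^2 - 4y - 4) + (60y^2 - 60y - 120)
  y^3 + y^2 - 4y - 4 = ((1/60)y + 1/30)(60y^2 - 60y - 120) + (0)
Last nonzero remainder: 60y^2 - 60y - 120. Dividing through by 60 gives the monic gcd y^2 - y - 2.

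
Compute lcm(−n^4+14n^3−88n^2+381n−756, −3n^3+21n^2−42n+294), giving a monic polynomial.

Apply the Euclidean algorithm:
  −n^4+14n^3−88n^2+381n−756 = ((1/3)n−7/3)(−3n^3+21n^2−42n+294) + (−25n^2+185n−70)
  −3n^3+21n^2−42n+294 = ((3/25)n+6/125)(−25n^2+185n−70) + (−(1062/25)n+7434/25)
  −25n^2+185n−70 = ((625/1062)n−125/531)(−(1062/25)n+7434/25) + (0)
Last nonzero remainder: −(1062/25)n+7434/25. Dividing through by −1062/25 gives the monic gcd n−7.
Then lcm(f, g) = f·g / gcd(f, g); expanding and making the result monic gives the answer.

n^6−14n^5+102n^4−577n^3+1988n^2−5334n+10584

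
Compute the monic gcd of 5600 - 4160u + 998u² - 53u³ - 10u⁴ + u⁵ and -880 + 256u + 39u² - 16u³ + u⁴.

By polynomial division,
  u⁵ - 10u⁴ - 53u³ + 998u² - 4160u + 5600 = (u + 6)(u⁴ - 16u³ + 39u² + 256u - 880) + (4u³ + 508u² - 4816u + 10880)
  u⁴ - 16u³ + 39u² + 256u - 880 = ((1/4)u - 143/4)(4u³ + 508u² - 4816u + 10880) + (19404u² - 174636u + 388080)
  4u³ + 508u² - 4816u + 10880 = ((1/4851)u + 136/4851)(19404u² - 174636u + 388080) + (0)
Last nonzero remainder: 19404u² - 174636u + 388080. Dividing through by 19404 gives the monic gcd u² - 9u + 20.

20 - 9u + u²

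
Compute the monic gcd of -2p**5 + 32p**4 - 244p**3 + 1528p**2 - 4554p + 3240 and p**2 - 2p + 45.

p**2 - 2p + 45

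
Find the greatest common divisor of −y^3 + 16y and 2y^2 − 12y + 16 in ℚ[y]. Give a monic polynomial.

Apply the Euclidean algorithm:
  −y^3 + 16y = (−(1/2)y − 3)(2y^2 − 12y + 16) + (−12y + 48)
  2y^2 − 12y + 16 = (−(1/6)y + 1/3)(−12y + 48) + (0)
Last nonzero remainder: −12y + 48. Dividing through by −12 gives the monic gcd y − 4.

y − 4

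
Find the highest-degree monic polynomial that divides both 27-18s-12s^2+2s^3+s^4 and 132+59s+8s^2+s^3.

3+s

Repeated division with remainder:
  s^4+2s^3-12s^2-18s+27 = (s-6)(s^3+8s^2+59s+132) + (-23s^2+204s+819)
  s^3+8s^2+59s+132 = (-(1/23)s-388/529)(-23s^2+204s+819) + ((129200/529)s+387600/529)
  -23s^2+204s+819 = (-(12167/129200)s+144417/129200)((129200/529)s+387600/529) + (0)
Last nonzero remainder: (129200/529)s+387600/529. Dividing through by 129200/529 gives the monic gcd s+3.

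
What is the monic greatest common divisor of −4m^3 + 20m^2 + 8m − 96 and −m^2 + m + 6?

Euclidean algorithm in ℚ[m]:
  −4m^3 + 20m^2 + 8m − 96 = (4m − 16)(−m^2 + m + 6) + (0)
Last nonzero remainder: −m^2 + m + 6. Dividing through by −1 gives the monic gcd m^2 − m − 6.

m^2 − m − 6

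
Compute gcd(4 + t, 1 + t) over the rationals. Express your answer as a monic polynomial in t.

1

By polynomial division,
  t + 4 = (t + 1) + (3)
  t + 1 = ((1/3)t + 1/3)(3) + (0)
The last nonzero remainder is the constant 3, so the polynomials are coprime and gcd = 1.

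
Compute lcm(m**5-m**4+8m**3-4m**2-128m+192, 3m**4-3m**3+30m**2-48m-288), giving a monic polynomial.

m**7-2m**6+3m**5-6m**4-172m**3+344m**2+576m-1152

By polynomial division,
  m**5-m**4+8m**3-4m**2-128m+192 = ((1/3)m)(3m**4-3m**3+30m**2-48m-288) + (-2m**3+12m**2-32m+192)
  3m**4-3m**3+30m**2-48m-288 = (-(3/2)m-15/2)(-2m**3+12m**2-32m+192) + (72m**2+1152)
  -2m**3+12m**2-32m+192 = (-(1/36)m+1/6)(72m**2+1152) + (0)
Last nonzero remainder: 72m**2+1152. Dividing through by 72 gives the monic gcd m**2+16.
Then lcm(f, g) = f·g / gcd(f, g); expanding and making the result monic gives the answer.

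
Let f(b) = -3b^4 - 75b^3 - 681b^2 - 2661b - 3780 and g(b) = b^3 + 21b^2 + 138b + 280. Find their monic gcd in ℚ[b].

Euclidean algorithm in ℚ[b]:
  -3b^4 - 75b^3 - 681b^2 - 2661b - 3780 = (-3b - 12)(b^3 + 21b^2 + 138b + 280) + (-15b^2 - 165b - 420)
  b^3 + 21b^2 + 138b + 280 = (-(1/15)b - 2/3)(-15b^2 - 165b - 420) + (0)
Last nonzero remainder: -15b^2 - 165b - 420. Dividing through by -15 gives the monic gcd b^2 + 11b + 28.

b^2 + 11b + 28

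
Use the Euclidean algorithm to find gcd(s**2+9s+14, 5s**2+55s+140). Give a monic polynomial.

s+7

Repeated division with remainder:
  s**2+9s+14 = (1/5)(5s**2+55s+140) + (-2s-14)
  5s**2+55s+140 = (-(5/2)s-10)(-2s-14) + (0)
Last nonzero remainder: -2s-14. Dividing through by -2 gives the monic gcd s+7.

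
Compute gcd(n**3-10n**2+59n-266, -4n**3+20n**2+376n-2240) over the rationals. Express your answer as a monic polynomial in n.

n-7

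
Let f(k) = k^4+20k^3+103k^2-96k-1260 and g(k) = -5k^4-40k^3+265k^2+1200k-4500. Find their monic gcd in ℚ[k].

Apply the Euclidean algorithm:
  k^4+20k^3+103k^2-96k-1260 = (-1/5)(-5k^4-40k^3+265k^2+1200k-4500) + (12k^3+156k^2+144k-2160)
  -5k^4-40k^3+265k^2+1200k-4500 = (-(5/12)k+25/12)(12k^3+156k^2+144k-2160) + (0)
Last nonzero remainder: 12k^3+156k^2+144k-2160. Dividing through by 12 gives the monic gcd k^3+13k^2+12k-180.

k^3+13k^2+12k-180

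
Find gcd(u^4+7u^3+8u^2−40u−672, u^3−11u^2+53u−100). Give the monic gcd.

Repeated division with remainder:
  u^4+7u^3+8u^2−40u−672 = (u+18)(u^3−11u^2+53u−100) + (153u^2−894u+1128)
  u^3−11u^2+53u−100 = ((1/153)u−263/7803)(153u^2−894u+1128) + ((40303/2601)u−161212/2601)
  153u^2−894u+1128 = ((397953/40303)u−733482/40303)((40303/2601)u−161212/2601) + (0)
Last nonzero remainder: (40303/2601)u−161212/2601. Dividing through by 40303/2601 gives the monic gcd u−4.

u−4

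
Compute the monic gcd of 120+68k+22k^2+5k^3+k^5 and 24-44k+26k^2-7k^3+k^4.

12-4k+k^2

Apply the Euclidean algorithm:
  k^5+5k^3+22k^2+68k+120 = (k+7)(k^4-7k^3+26k^2-44k+24) + (28k^3-116k^2+352k-48)
  k^4-7k^3+26k^2-44k+24 = ((1/28)k-5/49)(28k^3-116k^2+352k-48) + ((78/49)k^2-(312/49)k+936/49)
  28k^3-116k^2+352k-48 = ((686/39)k-98/39)((78/49)k^2-(312/49)k+936/49) + (0)
Last nonzero remainder: (78/49)k^2-(312/49)k+936/49. Dividing through by 78/49 gives the monic gcd k^2-4k+12.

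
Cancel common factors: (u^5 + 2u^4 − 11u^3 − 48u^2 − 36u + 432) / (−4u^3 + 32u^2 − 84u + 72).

(−u^3 − 8u^2 − 28u − 48)/(4u − 8)

Euclidean algorithm in ℚ[u]:
  u^5 + 2u^4 − 11u^3 − 48u^2 − 36u + 432 = (−(1/4)u^2 − (5/2)u − 12)(−4u^3 + 32u^2 − 84u + 72) + (144u^2 − 864u + 1296)
  −4u^3 + 32u^2 − 84u + 72 = (−(1/36)u + 1/18)(144u^2 − 864u + 1296) + (0)
Last nonzero remainder: 144u^2 − 864u + 1296. Dividing through by 144 gives the monic gcd u^2 − 6u + 9.
Cancel u^2 − 6u + 9 from numerator and denominator to get the reduced form.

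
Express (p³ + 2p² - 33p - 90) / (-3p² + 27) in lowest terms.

(-p² + p + 30)/(3p - 9)

By polynomial division,
  p³ + 2p² - 33p - 90 = (-(1/3)p - 2/3)(-3p² + 27) + (-24p - 72)
  -3p² + 27 = ((1/8)p - 3/8)(-24p - 72) + (0)
Last nonzero remainder: -24p - 72. Dividing through by -24 gives the monic gcd p + 3.
Cancel p + 3 from numerator and denominator to get the reduced form.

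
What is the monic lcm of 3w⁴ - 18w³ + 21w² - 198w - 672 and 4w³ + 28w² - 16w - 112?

w⁶ - w⁵ - 37w⁴ + 53w³ - 652w² - 196w + 3136

Repeated division with remainder:
  3w⁴ - 18w³ + 21w² - 198w - 672 = ((3/4)w - 39/4)(4w³ + 28w² - 16w - 112) + (306w² - 270w - 1764)
  4w³ + 28w² - 16w - 112 = ((2/153)w + 268/2601)(306w² - 270w - 1764) + ((10080/289)w + 20160/289)
  306w² - 270w - 1764 = ((4913/560)w - 2023/80)((10080/289)w + 20160/289) + (0)
Last nonzero remainder: (10080/289)w + 20160/289. Dividing through by 10080/289 gives the monic gcd w + 2.
Then lcm(f, g) = f·g / gcd(f, g); expanding and making the result monic gives the answer.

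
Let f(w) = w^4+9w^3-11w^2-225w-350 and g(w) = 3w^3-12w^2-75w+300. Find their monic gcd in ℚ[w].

w^2-25

By polynomial division,
  w^4+9w^3-11w^2-225w-350 = ((1/3)w+13/3)(3w^3-12w^2-75w+300) + (66w^2-1650)
  3w^3-12w^2-75w+300 = ((1/22)w-2/11)(66w^2-1650) + (0)
Last nonzero remainder: 66w^2-1650. Dividing through by 66 gives the monic gcd w^2-25.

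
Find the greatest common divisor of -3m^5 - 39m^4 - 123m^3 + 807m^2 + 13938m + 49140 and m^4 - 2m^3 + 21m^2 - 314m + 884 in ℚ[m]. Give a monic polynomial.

m^2 + 6m + 52

By polynomial division,
  -3m^5 - 39m^4 - 123m^3 + 807m^2 + 13938m + 49140 = (-3m - 45)(m^4 - 2m^3 + 21m^2 - 314m + 884) + (-150m^3 + 810m^2 + 2460m + 88920)
  m^4 - 2m^3 + 21m^2 - 314m + 884 = (-(1/150)m - 17/750)(-150m^3 + 810m^2 + 2460m + 88920) + ((1394/25)m^2 + (8364/25)m + 72488/25)
  -150m^3 + 810m^2 + 2460m + 88920 = (-(1875/697)m + 21375/697)((1394/25)m^2 + (8364/25)m + 72488/25) + (0)
Last nonzero remainder: (1394/25)m^2 + (8364/25)m + 72488/25. Dividing through by 1394/25 gives the monic gcd m^2 + 6m + 52.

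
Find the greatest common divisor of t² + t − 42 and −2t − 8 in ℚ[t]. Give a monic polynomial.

1

Apply the Euclidean algorithm:
  t² + t − 42 = (−(1/2)t + 3/2)(−2t − 8) + (−30)
  −2t − 8 = ((1/15)t + 4/15)(−30) + (0)
The last nonzero remainder is the constant −30, so the polynomials are coprime and gcd = 1.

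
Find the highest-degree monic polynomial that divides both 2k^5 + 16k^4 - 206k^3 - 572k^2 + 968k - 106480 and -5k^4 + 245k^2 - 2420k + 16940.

k^3 + 7k^2 + 484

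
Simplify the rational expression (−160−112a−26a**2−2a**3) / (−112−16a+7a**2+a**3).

Repeated division with remainder:
  −2a**3−26a**2−112a−160 = (−2)(a**3+7a**2−16a−112) + (−12a**2−144a−384)
  a**3+7a**2−16a−112 = (−(1/12)a+5/12)(−12a**2−144a−384) + (12a+48)
  −12a**2−144a−384 = (−a−8)(12a+48) + (0)
Last nonzero remainder: 12a+48. Dividing through by 12 gives the monic gcd a+4.
Cancel a+4 from numerator and denominator to get the reduced form.

(−40−18a−2a**2)/(−28+3a+a**2)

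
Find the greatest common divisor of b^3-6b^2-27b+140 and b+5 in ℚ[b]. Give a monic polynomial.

b+5

Euclidean algorithm in ℚ[b]:
  b^3-6b^2-27b+140 = (b^2-11b+28)(b+5) + (0)
The last nonzero remainder b+5 is already monic.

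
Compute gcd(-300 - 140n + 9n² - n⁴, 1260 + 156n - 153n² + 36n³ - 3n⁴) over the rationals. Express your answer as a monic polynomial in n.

60 + 16n - 5n² + n³

Apply the Euclidean algorithm:
  -n⁴ + 9n² - 140n - 300 = (1/3)(-3n⁴ + 36n³ - 153n² + 156n + 1260) + (-12n³ + 60n² - 192n - 720)
  -3n⁴ + 36n³ - 153n² + 156n + 1260 = ((1/4)n - 7/4)(-12n³ + 60n² - 192n - 720) + (0)
Last nonzero remainder: -12n³ + 60n² - 192n - 720. Dividing through by -12 gives the monic gcd n³ - 5n² + 16n + 60.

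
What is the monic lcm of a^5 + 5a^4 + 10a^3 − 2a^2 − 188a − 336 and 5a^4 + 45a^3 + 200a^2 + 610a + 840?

Euclidean algorithm in ℚ[a]:
  a^5 + 5a^4 + 10a^3 − 2a^2 − 188a − 336 = ((1/5)a − 4/5)(5a^4 + 45a^3 + 200a^2 + 610a + 840) + (6a^3 + 36a^2 + 132a + 336)
  5a^4 + 45a^3 + 200a^2 + 610a + 840 = ((5/6)a + 5/2)(6a^3 + 36a^2 + 132a + 336) + (0)
Last nonzero remainder: 6a^3 + 36a^2 + 132a + 336. Dividing through by 6 gives the monic gcd a^3 + 6a^2 + 22a + 56.
Then lcm(f, g) = f·g / gcd(f, g); expanding and making the result monic gives the answer.

a^6 + 8a^5 + 25a^4 + 28a^3 − 194a^2 − 900a − 1008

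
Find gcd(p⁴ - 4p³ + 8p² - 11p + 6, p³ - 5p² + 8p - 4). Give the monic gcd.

p² - 3p + 2

Euclidean algorithm in ℚ[p]:
  p⁴ - 4p³ + 8p² - 11p + 6 = (p + 1)(p³ - 5p² + 8p - 4) + (5p² - 15p + 10)
  p³ - 5p² + 8p - 4 = ((1/5)p - 2/5)(5p² - 15p + 10) + (0)
Last nonzero remainder: 5p² - 15p + 10. Dividing through by 5 gives the monic gcd p² - 3p + 2.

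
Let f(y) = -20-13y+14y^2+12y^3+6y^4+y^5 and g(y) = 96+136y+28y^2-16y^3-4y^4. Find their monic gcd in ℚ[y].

4+5y+y^2

By polynomial division,
  y^5+6y^4+12y^3+14y^2-13y-20 = (-(1/4)y-1/2)(-4y^4-16y^3+28y^2+136y+96) + (11y^3+62y^2+79y+28)
  -4y^4-16y^3+28y^2+136y+96 = (-(4/11)y+72/121)(11y^3+62y^2+79y+28) + ((2400/121)y^2+(12000/121)y+9600/121)
  11y^3+62y^2+79y+28 = ((1331/2400)y+847/2400)((2400/121)y^2+(12000/121)y+9600/121) + (0)
Last nonzero remainder: (2400/121)y^2+(12000/121)y+9600/121. Dividing through by 2400/121 gives the monic gcd y^2+5y+4.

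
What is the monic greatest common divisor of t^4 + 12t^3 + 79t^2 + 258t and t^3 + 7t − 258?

t^2 + 6t + 43

By polynomial division,
  t^4 + 12t^3 + 79t^2 + 258t = (t + 12)(t^3 + 7t − 258) + (72t^2 + 432t + 3096)
  t^3 + 7t − 258 = ((1/72)t − 1/12)(72t^2 + 432t + 3096) + (0)
Last nonzero remainder: 72t^2 + 432t + 3096. Dividing through by 72 gives the monic gcd t^2 + 6t + 43.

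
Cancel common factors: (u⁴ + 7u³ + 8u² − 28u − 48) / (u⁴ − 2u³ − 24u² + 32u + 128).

(u² + u − 6)/(u² − 8u + 16)

Apply the Euclidean algorithm:
  u⁴ + 7u³ + 8u² − 28u − 48 = (u⁴ − 2u³ − 24u² + 32u + 128) + (9u³ + 32u² − 60u − 176)
  u⁴ − 2u³ − 24u² + 32u + 128 = ((1/9)u − 50/81)(9u³ + 32u² − 60u − 176) + ((196/81)u² + (392/27)u + 1568/81)
  9u³ + 32u² − 60u − 176 = ((729/196)u − 891/98)((196/81)u² + (392/27)u + 1568/81) + (0)
Last nonzero remainder: (196/81)u² + (392/27)u + 1568/81. Dividing through by 196/81 gives the monic gcd u² + 6u + 8.
Cancel u² + 6u + 8 from numerator and denominator to get the reduced form.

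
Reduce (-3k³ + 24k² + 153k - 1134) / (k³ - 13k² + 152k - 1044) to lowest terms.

(-3k² - 3k + 126)/(k² - 4k + 116)

Repeated division with remainder:
  -3k³ + 24k² + 153k - 1134 = (-3)(k³ - 13k² + 152k - 1044) + (-15k² + 609k - 4266)
  k³ - 13k² + 152k - 1044 = (-(1/15)k - 46/25)(-15k² + 609k - 4266) + ((24704/25)k - 222336/25)
  -15k² + 609k - 4266 = (-(375/24704)k + 5925/12352)((24704/25)k - 222336/25) + (0)
Last nonzero remainder: (24704/25)k - 222336/25. Dividing through by 24704/25 gives the monic gcd k - 9.
Cancel k - 9 from numerator and denominator to get the reduced form.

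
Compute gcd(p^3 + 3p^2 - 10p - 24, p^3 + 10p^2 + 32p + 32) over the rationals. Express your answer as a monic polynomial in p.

By polynomial division,
  p^3 + 3p^2 - 10p - 24 = (p^3 + 10p^2 + 32p + 32) + (-7p^2 - 42p - 56)
  p^3 + 10p^2 + 32p + 32 = (-(1/7)p - 4/7)(-7p^2 - 42p - 56) + (0)
Last nonzero remainder: -7p^2 - 42p - 56. Dividing through by -7 gives the monic gcd p^2 + 6p + 8.

p^2 + 6p + 8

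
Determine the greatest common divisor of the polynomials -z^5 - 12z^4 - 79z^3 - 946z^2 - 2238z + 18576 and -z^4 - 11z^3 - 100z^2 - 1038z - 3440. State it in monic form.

Repeated division with remainder:
  -z^5 - 12z^4 - 79z^3 - 946z^2 - 2238z + 18576 = (z + 1)(-z^4 - 11z^3 - 100z^2 - 1038z - 3440) + (32z^3 + 192z^2 + 2240z + 22016)
  -z^4 - 11z^3 - 100z^2 - 1038z - 3440 = (-(1/32)z - 5/32)(32z^3 + 192z^2 + 2240z + 22016) + (0)
Last nonzero remainder: 32z^3 + 192z^2 + 2240z + 22016. Dividing through by 32 gives the monic gcd z^3 + 6z^2 + 70z + 688.

z^3 + 6z^2 + 70z + 688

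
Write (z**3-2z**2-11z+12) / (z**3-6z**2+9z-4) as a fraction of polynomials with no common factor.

Euclidean algorithm in ℚ[z]:
  z**3-2z**2-11z+12 = (z**3-6z**2+9z-4) + (4z**2-20z+16)
  z**3-6z**2+9z-4 = ((1/4)z-1/4)(4z**2-20z+16) + (0)
Last nonzero remainder: 4z**2-20z+16. Dividing through by 4 gives the monic gcd z**2-5z+4.
Cancel z**2-5z+4 from numerator and denominator to get the reduced form.

(z+3)/(z-1)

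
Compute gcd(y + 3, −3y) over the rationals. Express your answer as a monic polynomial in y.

1

Repeated division with remainder:
  y + 3 = (−1/3)(−3y) + (3)
  −3y = (−y)(3) + (0)
The last nonzero remainder is the constant 3, so the polynomials are coprime and gcd = 1.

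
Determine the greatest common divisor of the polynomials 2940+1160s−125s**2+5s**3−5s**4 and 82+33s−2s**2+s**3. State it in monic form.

2+s

Apply the Euclidean algorithm:
  −5s**4+5s**3−125s**2+1160s+2940 = (−5s−5)(s**3−2s**2+33s+82) + (30s**2+1735s+3350)
  s**3−2s**2+33s+82 = ((1/30)s−359/180)(30s**2+1735s+3350) + ((121741/36)s+121741/18)
  30s**2+1735s+3350 = ((1080/121741)s+60300/121741)((121741/36)s+121741/18) + (0)
Last nonzero remainder: (121741/36)s+121741/18. Dividing through by 121741/36 gives the monic gcd s+2.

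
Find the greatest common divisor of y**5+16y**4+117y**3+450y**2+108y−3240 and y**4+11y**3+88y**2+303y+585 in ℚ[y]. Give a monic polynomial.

y**2+6y+45

Apply the Euclidean algorithm:
  y**5+16y**4+117y**3+450y**2+108y−3240 = (y+5)(y**4+11y**3+88y**2+303y+585) + (−26y**3−293y**2−1992y−6165)
  y**4+11y**3+88y**2+303y+585 = (−(1/26)y+7/676)(−26y**3−293y**2−1992y−6165) + ((9747/676)y**2+(29241/338)y+438615/676)
  −26y**3−293y**2−1992y−6165 = (−(17576/9747)y−92612/9747)((9747/676)y**2+(29241/338)y+438615/676) + (0)
Last nonzero remainder: (9747/676)y**2+(29241/338)y+438615/676. Dividing through by 9747/676 gives the monic gcd y**2+6y+45.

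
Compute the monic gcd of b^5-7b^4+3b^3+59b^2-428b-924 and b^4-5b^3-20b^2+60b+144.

b^2+5b+6

By polynomial division,
  b^5-7b^4+3b^3+59b^2-428b-924 = (b-2)(b^4-5b^3-20b^2+60b+144) + (13b^3-41b^2-452b-636)
  b^4-5b^3-20b^2+60b+144 = ((1/13)b-24/169)(13b^3-41b^2-452b-636) + ((1512/169)b^2+(7560/169)b+9072/169)
  13b^3-41b^2-452b-636 = ((2197/1512)b-8957/756)((1512/169)b^2+(7560/169)b+9072/169) + (0)
Last nonzero remainder: (1512/169)b^2+(7560/169)b+9072/169. Dividing through by 1512/169 gives the monic gcd b^2+5b+6.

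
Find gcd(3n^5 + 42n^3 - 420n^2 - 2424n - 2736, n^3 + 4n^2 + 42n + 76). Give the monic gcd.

n^3 + 4n^2 + 42n + 76

By polynomial division,
  3n^5 + 42n^3 - 420n^2 - 2424n - 2736 = (3n^2 - 12n - 36)(n^3 + 4n^2 + 42n + 76) + (0)
The last nonzero remainder n^3 + 4n^2 + 42n + 76 is already monic.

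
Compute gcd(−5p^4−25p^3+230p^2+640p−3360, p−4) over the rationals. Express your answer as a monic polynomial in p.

p−4

Repeated division with remainder:
  −5p^4−25p^3+230p^2+640p−3360 = (−5p^3−45p^2+50p+840)(p−4) + (0)
The last nonzero remainder p−4 is already monic.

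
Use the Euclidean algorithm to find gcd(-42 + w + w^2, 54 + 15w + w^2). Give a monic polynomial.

1

Apply the Euclidean algorithm:
  w^2 + w - 42 = (w^2 + 15w + 54) + (-14w - 96)
  w^2 + 15w + 54 = (-(1/14)w - 57/98)(-14w - 96) + (-90/49)
  -14w - 96 = ((343/45)w + 784/15)(-90/49) + (0)
The last nonzero remainder is the constant -90/49, so the polynomials are coprime and gcd = 1.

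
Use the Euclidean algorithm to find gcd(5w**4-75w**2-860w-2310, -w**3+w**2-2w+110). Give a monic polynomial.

w**2+4w+22

Apply the Euclidean algorithm:
  5w**4-75w**2-860w-2310 = (-5w-5)(-w**3+w**2-2w+110) + (-80w**2-320w-1760)
  -w**3+w**2-2w+110 = ((1/80)w-1/16)(-80w**2-320w-1760) + (0)
Last nonzero remainder: -80w**2-320w-1760. Dividing through by -80 gives the monic gcd w**2+4w+22.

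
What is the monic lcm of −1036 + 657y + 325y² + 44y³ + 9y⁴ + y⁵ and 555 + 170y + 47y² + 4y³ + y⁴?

−15540 + 4675y + 7124y² + 2942y³ + 680y⁴ + 104y⁵ + 14y⁶ + y⁷

Repeated division with remainder:
  y⁵ + 9y⁴ + 44y³ + 325y² + 657y − 1036 = (y + 5)(y⁴ + 4y³ + 47y² + 170y + 555) + (−23y³ − 80y² − 748y − 3811)
  y⁴ + 4y³ + 47y² + 170y + 555 = (−(1/23)y − 12/529)(−23y³ − 80y² − 748y − 3811) + ((6699/529)y² − (6699/529)y + 247863/529)
  −23y³ − 80y² − 748y − 3811 = (−(12167/6699)y − 54487/6699)((6699/529)y² − (6699/529)y + 247863/529) + (0)
Last nonzero remainder: (6699/529)y² − (6699/529)y + 247863/529. Dividing through by 6699/529 gives the monic gcd y² − y + 37.
Then lcm(f, g) = f·g / gcd(f, g); expanding and making the result monic gives the answer.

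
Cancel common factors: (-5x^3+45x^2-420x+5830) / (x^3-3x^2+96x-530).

(-5x+55)/(x-5)

Euclidean algorithm in ℚ[x]:
  -5x^3+45x^2-420x+5830 = (-5)(x^3-3x^2+96x-530) + (30x^2+60x+3180)
  x^3-3x^2+96x-530 = ((1/30)x-1/6)(30x^2+60x+3180) + (0)
Last nonzero remainder: 30x^2+60x+3180. Dividing through by 30 gives the monic gcd x^2+2x+106.
Cancel x^2+2x+106 from numerator and denominator to get the reduced form.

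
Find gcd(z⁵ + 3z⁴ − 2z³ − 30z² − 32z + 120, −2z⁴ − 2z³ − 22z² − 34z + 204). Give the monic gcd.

Apply the Euclidean algorithm:
  z⁵ + 3z⁴ − 2z³ − 30z² − 32z + 120 = (−(1/2)z − 1)(−2z⁴ − 2z³ − 22z² − 34z + 204) + (−15z³ − 69z² + 36z + 324)
  −2z⁴ − 2z³ − 22z² − 34z + 204 = ((2/15)z − 12/25)(−15z³ − 69z² + 36z + 324) + (−(1498/25)z² − (1498/25)z + 8988/25)
  −15z³ − 69z² + 36z + 324 = ((375/1498)z + 675/749)(−(1498/25)z² − (1498/25)z + 8988/25) + (0)
Last nonzero remainder: −(1498/25)z² − (1498/25)z + 8988/25. Dividing through by −1498/25 gives the monic gcd z² + z − 6.

z² + z − 6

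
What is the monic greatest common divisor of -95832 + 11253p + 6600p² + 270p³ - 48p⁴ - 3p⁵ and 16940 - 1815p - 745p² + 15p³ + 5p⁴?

By polynomial division,
  -3p⁵ - 48p⁴ + 270p³ + 6600p² + 11253p - 95832 = (-(3/5)p - 39/5)(5p⁴ + 15p³ - 745p² - 1815p + 16940) + (-60p³ - 300p² + 7260p + 36300)
  5p⁴ + 15p³ - 745p² - 1815p + 16940 = (-(1/12)p + 1/6)(-60p³ - 300p² + 7260p + 36300) + (-90p² + 10890)
  -60p³ - 300p² + 7260p + 36300 = ((2/3)p + 10/3)(-90p² + 10890) + (0)
Last nonzero remainder: -90p² + 10890. Dividing through by -90 gives the monic gcd p² - 121.

-121 + p²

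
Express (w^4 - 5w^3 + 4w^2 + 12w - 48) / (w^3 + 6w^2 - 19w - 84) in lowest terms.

(w^3 - w^2 + 12)/(w^2 + 10w + 21)

Apply the Euclidean algorithm:
  w^4 - 5w^3 + 4w^2 + 12w - 48 = (w - 11)(w^3 + 6w^2 - 19w - 84) + (89w^2 - 113w - 972)
  w^3 + 6w^2 - 19w - 84 = ((1/89)w + 647/7921)(89w^2 - 113w - 972) + ((9120/7921)w - 36480/7921)
  89w^2 - 113w - 972 = ((704969/9120)w + 641601/3040)((9120/7921)w - 36480/7921) + (0)
Last nonzero remainder: (9120/7921)w - 36480/7921. Dividing through by 9120/7921 gives the monic gcd w - 4.
Cancel w - 4 from numerator and denominator to get the reduced form.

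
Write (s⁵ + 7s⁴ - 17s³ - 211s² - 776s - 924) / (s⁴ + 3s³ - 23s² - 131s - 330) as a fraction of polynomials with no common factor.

Repeated division with remainder:
  s⁵ + 7s⁴ - 17s³ - 211s² - 776s - 924 = (s + 4)(s⁴ + 3s³ - 23s² - 131s - 330) + (-6s³ + 12s² + 78s + 396)
  s⁴ + 3s³ - 23s² - 131s - 330 = (-(1/6)s - 5/6)(-6s³ + 12s² + 78s + 396) + (0)
Last nonzero remainder: -6s³ + 12s² + 78s + 396. Dividing through by -6 gives the monic gcd s³ - 2s² - 13s - 66.
Cancel s³ - 2s² - 13s - 66 from numerator and denominator to get the reduced form.

(s² + 9s + 14)/(s + 5)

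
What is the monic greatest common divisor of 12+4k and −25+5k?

By polynomial division,
  4k+12 = (4/5)(5k−25) + (32)
  5k−25 = ((5/32)k−25/32)(32) + (0)
The last nonzero remainder is the constant 32, so the polynomials are coprime and gcd = 1.

1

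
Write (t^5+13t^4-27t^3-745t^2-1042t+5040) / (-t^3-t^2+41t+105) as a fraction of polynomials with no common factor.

By polynomial division,
  t^5+13t^4-27t^3-745t^2-1042t+5040 = (-t^2-12t-2)(-t^3-t^2+41t+105) + (-150t^2+300t+5250)
  -t^3-t^2+41t+105 = ((1/150)t+1/50)(-150t^2+300t+5250) + (0)
Last nonzero remainder: -150t^2+300t+5250. Dividing through by -150 gives the monic gcd t^2-2t-35.
Cancel t^2-2t-35 from numerator and denominator to get the reduced form.

(-t^3-15t^2-38t+144)/(t+3)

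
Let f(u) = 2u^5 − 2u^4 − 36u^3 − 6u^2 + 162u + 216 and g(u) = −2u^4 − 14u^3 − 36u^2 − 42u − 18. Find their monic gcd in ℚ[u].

Apply the Euclidean algorithm:
  2u^5 − 2u^4 − 36u^3 − 6u^2 + 162u + 216 = (−u + 8)(−2u^4 − 14u^3 − 36u^2 − 42u − 18) + (40u^3 + 240u^2 + 480u + 360)
  −2u^4 − 14u^3 − 36u^2 − 42u − 18 = (−(1/20)u − 1/20)(40u^3 + 240u^2 + 480u + 360) + (0)
Last nonzero remainder: 40u^3 + 240u^2 + 480u + 360. Dividing through by 40 gives the monic gcd u^3 + 6u^2 + 12u + 9.

u^3 + 6u^2 + 12u + 9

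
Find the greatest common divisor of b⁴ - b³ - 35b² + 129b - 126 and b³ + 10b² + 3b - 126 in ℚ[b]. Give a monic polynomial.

Apply the Euclidean algorithm:
  b⁴ - b³ - 35b² + 129b - 126 = (b - 11)(b³ + 10b² + 3b - 126) + (72b² + 288b - 1512)
  b³ + 10b² + 3b - 126 = ((1/72)b + 1/12)(72b² + 288b - 1512) + (0)
Last nonzero remainder: 72b² + 288b - 1512. Dividing through by 72 gives the monic gcd b² + 4b - 21.

b² + 4b - 21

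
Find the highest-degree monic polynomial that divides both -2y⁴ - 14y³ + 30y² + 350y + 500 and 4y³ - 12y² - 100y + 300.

y² - 25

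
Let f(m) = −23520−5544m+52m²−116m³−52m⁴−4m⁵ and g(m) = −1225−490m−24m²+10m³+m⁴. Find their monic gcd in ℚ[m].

35+12m+m²

Euclidean algorithm in ℚ[m]:
  −4m⁵−52m⁴−116m³+52m²−5544m−23520 = (−4m−12)(m⁴+10m³−24m²−490m−1225) + (−92m³−2196m²−16324m−38220)
  m⁴+10m³−24m²−490m−1225 = (−(1/92)m+319/2116)(−92m³−2196m²−16324m−38220) + ((68572/529)m²+(822864/529)m+2400020/529)
  −92m³−2196m²−16324m−38220 = (−(12167/17143)m−20631/2449)((68572/529)m²+(822864/529)m+2400020/529) + (0)
Last nonzero remainder: (68572/529)m²+(822864/529)m+2400020/529. Dividing through by 68572/529 gives the monic gcd m²+12m+35.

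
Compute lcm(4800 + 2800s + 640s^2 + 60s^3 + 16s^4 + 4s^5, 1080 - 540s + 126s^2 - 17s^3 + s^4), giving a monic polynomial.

43200 + 10800s - 1440s^2 - 680s^3 + 124s^4 + 3s^5 - 8s^6 + s^7

Repeated division with remainder:
  4s^5 + 16s^4 + 60s^3 + 640s^2 + 2800s + 4800 = (4s + 84)(s^4 - 17s^3 + 126s^2 - 540s + 1080) + (984s^3 - 7784s^2 + 43840s - 85920)
  s^4 - 17s^3 + 126s^2 - 540s + 1080 = ((1/984)s - 559/60516)(984s^3 - 7784s^2 + 43840s - 85920) + ((144400/15129)s^2 - (722000/15129)s + 1444000/5043)
  984s^3 - 7784s^2 + 43840s - 85920 = ((1860867/18050)s - 2708091/9025)((144400/15129)s^2 - (722000/15129)s + 1444000/5043) + (0)
Last nonzero remainder: (144400/15129)s^2 - (722000/15129)s + 1444000/5043. Dividing through by 144400/15129 gives the monic gcd s^2 - 5s + 30.
Then lcm(f, g) = f·g / gcd(f, g); expanding and making the result monic gives the answer.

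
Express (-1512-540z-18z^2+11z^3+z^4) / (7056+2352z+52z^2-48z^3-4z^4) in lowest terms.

(-6-z)/(28+4z)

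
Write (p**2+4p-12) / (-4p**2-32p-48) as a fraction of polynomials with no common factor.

(-p+2)/(4p+8)

Apply the Euclidean algorithm:
  p**2+4p-12 = (-1/4)(-4p**2-32p-48) + (-4p-24)
  -4p**2-32p-48 = (p+2)(-4p-24) + (0)
Last nonzero remainder: -4p-24. Dividing through by -4 gives the monic gcd p+6.
Cancel p+6 from numerator and denominator to get the reduced form.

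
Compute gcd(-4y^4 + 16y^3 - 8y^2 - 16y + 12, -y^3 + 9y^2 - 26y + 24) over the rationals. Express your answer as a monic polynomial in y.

y - 3

Apply the Euclidean algorithm:
  -4y^4 + 16y^3 - 8y^2 - 16y + 12 = (4y + 20)(-y^3 + 9y^2 - 26y + 24) + (-84y^2 + 408y - 468)
  -y^3 + 9y^2 - 26y + 24 = ((1/84)y - 29/588)(-84y^2 + 408y - 468) + (-(15/49)y + 45/49)
  -84y^2 + 408y - 468 = ((1372/5)y - 2548/5)(-(15/49)y + 45/49) + (0)
Last nonzero remainder: -(15/49)y + 45/49. Dividing through by -15/49 gives the monic gcd y - 3.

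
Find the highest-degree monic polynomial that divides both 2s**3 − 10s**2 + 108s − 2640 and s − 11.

s − 11

Apply the Euclidean algorithm:
  2s**3 − 10s**2 + 108s − 2640 = (2s**2 + 12s + 240)(s − 11) + (0)
The last nonzero remainder s − 11 is already monic.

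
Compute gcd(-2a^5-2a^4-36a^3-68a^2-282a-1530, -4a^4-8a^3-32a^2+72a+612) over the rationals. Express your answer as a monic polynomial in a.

a^3+5a^2+23a+51

Apply the Euclidean algorithm:
  -2a^5-2a^4-36a^3-68a^2-282a-1530 = ((1/2)a-1/2)(-4a^4-8a^3-32a^2+72a+612) + (-24a^3-120a^2-552a-1224)
  -4a^4-8a^3-32a^2+72a+612 = ((1/6)a-1/2)(-24a^3-120a^2-552a-1224) + (0)
Last nonzero remainder: -24a^3-120a^2-552a-1224. Dividing through by -24 gives the monic gcd a^3+5a^2+23a+51.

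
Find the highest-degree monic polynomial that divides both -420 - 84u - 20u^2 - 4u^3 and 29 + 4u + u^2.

1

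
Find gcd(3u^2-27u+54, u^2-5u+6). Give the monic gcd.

Repeated division with remainder:
  3u^2-27u+54 = (3)(u^2-5u+6) + (-12u+36)
  u^2-5u+6 = (-(1/12)u+1/6)(-12u+36) + (0)
Last nonzero remainder: -12u+36. Dividing through by -12 gives the monic gcd u-3.

u-3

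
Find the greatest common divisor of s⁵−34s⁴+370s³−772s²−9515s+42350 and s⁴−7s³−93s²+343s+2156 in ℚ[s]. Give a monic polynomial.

s²−18s+77

Repeated division with remainder:
  s⁵−34s⁴+370s³−772s²−9515s+42350 = (s−27)(s⁴−7s³−93s²+343s+2156) + (274s³−3626s²−2410s+100562)
  s⁴−7s³−93s²+343s+2156 = ((1/274)s+427/18769)(274s³−3626s²−2410s+100562) + (−(32130/18769)s²+(578340/18769)s−2474010/18769)
  274s³−3626s²−2410s+100562 = (−(2571353/16065)s−12256157/16065)(−(32130/18769)s²+(578340/18769)s−2474010/18769) + (0)
Last nonzero remainder: −(32130/18769)s²+(578340/18769)s−2474010/18769. Dividing through by −32130/18769 gives the monic gcd s²−18s+77.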